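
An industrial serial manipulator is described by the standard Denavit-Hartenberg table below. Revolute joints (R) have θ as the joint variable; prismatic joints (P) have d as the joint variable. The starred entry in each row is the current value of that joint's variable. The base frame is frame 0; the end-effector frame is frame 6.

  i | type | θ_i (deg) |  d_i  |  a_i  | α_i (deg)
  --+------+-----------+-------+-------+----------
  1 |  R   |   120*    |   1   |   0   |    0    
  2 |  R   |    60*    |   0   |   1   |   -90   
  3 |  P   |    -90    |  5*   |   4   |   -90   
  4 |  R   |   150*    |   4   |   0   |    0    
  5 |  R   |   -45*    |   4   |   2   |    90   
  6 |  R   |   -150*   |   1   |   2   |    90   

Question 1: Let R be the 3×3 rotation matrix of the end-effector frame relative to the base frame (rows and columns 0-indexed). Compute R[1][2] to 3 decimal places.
End-effector z-axis (col 2 of R) = (-0.8660,-0.4830,0.1294)
R[1][2] = -0.4830

-0.483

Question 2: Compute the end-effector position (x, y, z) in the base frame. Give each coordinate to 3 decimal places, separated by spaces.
-8.000 -4.482 5.897

after link 1: o_1 = (0.0000, 0.0000, 1.0000)
after link 2: o_2 = (-1.0000, 0.0000, 1.0000)
after link 3: o_3 = (-1.0000, -5.0000, 5.0000)
after link 4: o_4 = (-5.0000, -5.0000, 5.0000)
after link 5: o_5 = (-9.0000, -3.0681, 4.4824)
after link 6: o_6 = (-8.0000, -4.4824, 5.8966)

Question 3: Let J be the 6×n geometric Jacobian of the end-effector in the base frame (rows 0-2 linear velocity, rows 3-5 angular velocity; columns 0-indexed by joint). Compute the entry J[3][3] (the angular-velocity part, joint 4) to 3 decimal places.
-1.000

axis z_3 = (-1.0000,0.0000,-0.0000); lever o_n−o_3 = (-7.0000,0.5176,0.8966)
cross product → J_v[:, 3] = (0.0000,0.8966,-0.5176)
J_ω[:, 3] = z_3
entry J[3][3] = -1.0000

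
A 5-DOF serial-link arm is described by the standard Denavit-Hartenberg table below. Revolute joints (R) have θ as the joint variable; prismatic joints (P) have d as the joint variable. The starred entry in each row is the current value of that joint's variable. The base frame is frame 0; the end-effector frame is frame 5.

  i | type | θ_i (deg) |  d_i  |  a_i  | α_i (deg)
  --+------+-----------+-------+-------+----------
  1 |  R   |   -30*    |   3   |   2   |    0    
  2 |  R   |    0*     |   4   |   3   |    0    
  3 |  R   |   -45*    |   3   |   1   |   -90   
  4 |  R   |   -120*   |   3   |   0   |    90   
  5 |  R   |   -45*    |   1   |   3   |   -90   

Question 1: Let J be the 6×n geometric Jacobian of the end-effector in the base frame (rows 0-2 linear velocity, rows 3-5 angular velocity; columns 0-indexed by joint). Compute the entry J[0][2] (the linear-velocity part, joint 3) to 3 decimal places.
axis z_2 = (0.0000,0.0000,1.0000); lever o_n−o_2 = (0.6089,1.1225,4.3371)
cross product → J_v[:, 2] = (-1.1225,0.6089,0.0000)
J_ω[:, 2] = z_2
entry J[0][2] = -1.1225

-1.123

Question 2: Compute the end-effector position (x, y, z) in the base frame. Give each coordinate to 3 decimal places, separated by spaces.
after link 1: o_1 = (1.7321, -1.0000, 3.0000)
after link 2: o_2 = (4.3301, -2.5000, 7.0000)
after link 3: o_3 = (4.5889, -3.4659, 10.0000)
after link 4: o_4 = (7.4867, -2.6895, 10.0000)
after link 5: o_5 = (4.9390, -1.3775, 11.3371)

4.939 -1.377 11.337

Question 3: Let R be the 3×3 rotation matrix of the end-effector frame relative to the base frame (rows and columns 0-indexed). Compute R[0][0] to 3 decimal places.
End-effector x-axis (col 0 of R) = (-0.7745,0.1585,0.6124)
R[0][0] = -0.7745

-0.775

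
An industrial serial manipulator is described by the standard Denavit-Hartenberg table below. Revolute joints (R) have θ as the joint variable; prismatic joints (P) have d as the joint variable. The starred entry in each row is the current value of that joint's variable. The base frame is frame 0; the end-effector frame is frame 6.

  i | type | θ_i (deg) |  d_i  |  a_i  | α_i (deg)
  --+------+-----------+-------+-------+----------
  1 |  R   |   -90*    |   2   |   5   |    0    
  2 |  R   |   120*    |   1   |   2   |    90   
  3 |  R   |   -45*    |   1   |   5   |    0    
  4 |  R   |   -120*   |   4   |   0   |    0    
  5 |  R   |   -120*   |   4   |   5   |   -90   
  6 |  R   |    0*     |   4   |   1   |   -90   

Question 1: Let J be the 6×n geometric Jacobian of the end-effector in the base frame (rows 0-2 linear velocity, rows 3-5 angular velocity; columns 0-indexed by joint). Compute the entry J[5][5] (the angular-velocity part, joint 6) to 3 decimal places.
0.259

axis z_5 = (-0.8365,-0.4830,0.2588); lever o_n−o_5 = (-3.1219,-1.8024,2.0012)
cross product → J_v[:, 5] = (-0.5000,0.8660,-0.0000)
J_ω[:, 5] = z_5
entry J[5][5] = 0.2588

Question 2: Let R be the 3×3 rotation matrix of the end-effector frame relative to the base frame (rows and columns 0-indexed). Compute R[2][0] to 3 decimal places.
0.966

End-effector x-axis (col 0 of R) = (0.2241,0.1294,0.9659)
R[2][0] = 0.9659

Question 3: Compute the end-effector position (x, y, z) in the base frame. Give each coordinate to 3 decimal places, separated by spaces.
7.293 -11.182 6.295

after link 1: o_1 = (0.0000, -5.0000, 2.0000)
after link 2: o_2 = (1.7321, -4.0000, 3.0000)
after link 3: o_3 = (5.2939, -3.0983, -0.5355)
after link 4: o_4 = (7.2939, -6.5624, -0.5355)
after link 5: o_5 = (10.4146, -9.3794, 4.2941)
after link 6: o_6 = (7.2927, -11.1819, 6.2953)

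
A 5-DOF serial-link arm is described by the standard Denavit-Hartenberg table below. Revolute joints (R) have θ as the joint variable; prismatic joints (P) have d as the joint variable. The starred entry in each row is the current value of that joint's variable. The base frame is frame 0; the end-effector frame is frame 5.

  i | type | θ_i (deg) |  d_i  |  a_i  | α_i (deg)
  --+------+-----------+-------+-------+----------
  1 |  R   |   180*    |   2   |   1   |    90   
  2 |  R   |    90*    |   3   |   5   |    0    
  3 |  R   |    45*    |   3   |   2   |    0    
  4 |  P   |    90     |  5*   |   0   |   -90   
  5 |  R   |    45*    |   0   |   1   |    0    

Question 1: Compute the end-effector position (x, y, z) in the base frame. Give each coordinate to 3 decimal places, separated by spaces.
after link 1: o_1 = (-1.0000, 0.0000, 2.0000)
after link 2: o_2 = (-1.0000, 3.0000, 7.0000)
after link 3: o_3 = (0.4142, 6.0000, 8.4142)
after link 4: o_4 = (0.4142, 11.0000, 8.4142)
after link 5: o_5 = (0.9142, 10.2929, 7.9142)

0.914 10.293 7.914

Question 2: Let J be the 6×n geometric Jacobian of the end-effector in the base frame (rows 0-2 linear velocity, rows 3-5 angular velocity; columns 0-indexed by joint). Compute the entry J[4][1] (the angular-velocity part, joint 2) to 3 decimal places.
1.000

axis z_1 = (0.0000,1.0000,0.0000); lever o_n−o_1 = (1.9142,10.2929,5.9142)
cross product → J_v[:, 1] = (5.9142,-0.0000,-1.9142)
J_ω[:, 1] = z_1
entry J[4][1] = 1.0000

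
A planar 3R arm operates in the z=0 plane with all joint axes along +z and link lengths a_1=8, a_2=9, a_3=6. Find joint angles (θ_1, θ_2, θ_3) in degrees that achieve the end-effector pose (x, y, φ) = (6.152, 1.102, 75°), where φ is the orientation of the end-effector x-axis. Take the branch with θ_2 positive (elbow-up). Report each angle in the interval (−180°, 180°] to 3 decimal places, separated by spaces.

wrist centre = target − a_3·(cos φ, sin φ) = (4.5991, -4.6936)
cos θ_2 = (43.1810−8²−9²)/(2·8·9) = -0.7071; θ_2 = 134.9975° (elbow-up)
β = atan2(-4.6936,4.5991) = -45.5825°; ψ = atan2(6.3642,1.6363) = 75.5809°
θ_1 = β − ψ = -121.1634°
θ_3 = φ − θ_1 − θ_2 = 61.1659° (wrapped to (-180°,180°])

-121.163 134.998 61.166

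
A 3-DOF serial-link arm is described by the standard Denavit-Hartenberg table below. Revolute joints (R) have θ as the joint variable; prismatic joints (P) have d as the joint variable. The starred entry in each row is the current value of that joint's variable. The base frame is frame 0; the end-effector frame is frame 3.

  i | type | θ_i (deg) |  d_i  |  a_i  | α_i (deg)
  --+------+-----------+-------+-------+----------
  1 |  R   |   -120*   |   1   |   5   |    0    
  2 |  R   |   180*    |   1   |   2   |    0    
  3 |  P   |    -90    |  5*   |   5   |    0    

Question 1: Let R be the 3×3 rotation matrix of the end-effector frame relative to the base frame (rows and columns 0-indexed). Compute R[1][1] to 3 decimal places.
0.866

End-effector y-axis (col 1 of R) = (0.5000,0.8660,0.0000)
R[1][1] = 0.8660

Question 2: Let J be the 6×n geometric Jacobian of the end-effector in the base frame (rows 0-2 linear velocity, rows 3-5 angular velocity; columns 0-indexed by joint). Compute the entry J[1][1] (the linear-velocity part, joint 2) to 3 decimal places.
axis z_1 = (0.0000,0.0000,1.0000); lever o_n−o_1 = (5.3301,-0.7679,6.0000)
cross product → J_v[:, 1] = (0.7679,5.3301,-0.0000)
J_ω[:, 1] = z_1
entry J[1][1] = 5.3301

5.330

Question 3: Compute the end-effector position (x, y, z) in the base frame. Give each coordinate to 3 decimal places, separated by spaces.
after link 1: o_1 = (-2.5000, -4.3301, 1.0000)
after link 2: o_2 = (-1.5000, -2.5981, 2.0000)
after link 3: o_3 = (2.8301, -5.0981, 7.0000)

2.830 -5.098 7.000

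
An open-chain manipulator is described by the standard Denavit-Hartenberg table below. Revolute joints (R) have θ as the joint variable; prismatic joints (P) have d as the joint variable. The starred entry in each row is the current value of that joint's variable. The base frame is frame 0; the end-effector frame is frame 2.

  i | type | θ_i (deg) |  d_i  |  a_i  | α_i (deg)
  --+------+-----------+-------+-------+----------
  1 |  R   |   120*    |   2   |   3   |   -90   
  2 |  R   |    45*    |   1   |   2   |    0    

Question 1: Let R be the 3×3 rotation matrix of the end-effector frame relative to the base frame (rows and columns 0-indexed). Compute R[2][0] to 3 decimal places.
End-effector x-axis (col 0 of R) = (-0.3536,0.6124,-0.7071)
R[2][0] = -0.7071

-0.707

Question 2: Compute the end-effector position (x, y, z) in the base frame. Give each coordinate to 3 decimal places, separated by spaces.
after link 1: o_1 = (-1.5000, 2.5981, 2.0000)
after link 2: o_2 = (-3.0731, 3.3228, 0.5858)

-3.073 3.323 0.586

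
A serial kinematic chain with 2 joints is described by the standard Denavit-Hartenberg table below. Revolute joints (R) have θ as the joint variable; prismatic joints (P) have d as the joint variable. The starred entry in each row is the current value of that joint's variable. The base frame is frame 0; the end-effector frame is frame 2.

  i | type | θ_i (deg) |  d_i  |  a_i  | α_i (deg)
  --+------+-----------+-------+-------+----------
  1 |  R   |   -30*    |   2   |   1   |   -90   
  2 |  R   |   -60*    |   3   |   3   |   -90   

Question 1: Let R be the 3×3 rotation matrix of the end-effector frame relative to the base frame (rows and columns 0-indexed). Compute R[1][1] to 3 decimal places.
End-effector y-axis (col 1 of R) = (-0.5000,-0.8660,-0.0000)
R[1][1] = -0.8660

-0.866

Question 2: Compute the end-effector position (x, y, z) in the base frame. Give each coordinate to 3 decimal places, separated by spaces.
3.665 1.348 4.598

after link 1: o_1 = (0.8660, -0.5000, 2.0000)
after link 2: o_2 = (3.6651, 1.3481, 4.5981)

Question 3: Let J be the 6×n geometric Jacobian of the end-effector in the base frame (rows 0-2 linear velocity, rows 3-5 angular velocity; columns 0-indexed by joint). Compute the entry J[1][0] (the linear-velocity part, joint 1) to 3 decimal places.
3.665

axis z_0 = ẑ; lever o_n−o_0 = (3.6651,1.3481,4.5981)
cross product → J_v[:, 0] = (-1.3481,3.6651,0.0000)
J_ω[:, 0] = z_0
entry J[1][0] = 3.6651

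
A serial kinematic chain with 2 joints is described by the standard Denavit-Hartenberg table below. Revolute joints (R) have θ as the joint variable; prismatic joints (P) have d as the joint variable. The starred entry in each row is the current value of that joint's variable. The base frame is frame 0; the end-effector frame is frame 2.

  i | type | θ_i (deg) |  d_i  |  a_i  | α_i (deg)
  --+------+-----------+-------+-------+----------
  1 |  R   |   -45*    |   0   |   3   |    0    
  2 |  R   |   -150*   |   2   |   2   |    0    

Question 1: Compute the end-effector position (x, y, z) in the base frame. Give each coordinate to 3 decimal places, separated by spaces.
0.189 -1.604 2.000

after link 1: o_1 = (2.1213, -2.1213, 0.0000)
after link 2: o_2 = (0.1895, -1.6037, 2.0000)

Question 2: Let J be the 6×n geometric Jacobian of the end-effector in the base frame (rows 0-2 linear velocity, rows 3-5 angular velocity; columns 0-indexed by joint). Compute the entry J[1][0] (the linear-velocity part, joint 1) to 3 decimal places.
axis z_0 = ẑ; lever o_n−o_0 = (0.1895,-1.6037,2.0000)
cross product → J_v[:, 0] = (1.6037,0.1895,-0.0000)
J_ω[:, 0] = z_0
entry J[1][0] = 0.1895

0.189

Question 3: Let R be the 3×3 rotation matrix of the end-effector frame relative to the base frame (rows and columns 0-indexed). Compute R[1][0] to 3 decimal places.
0.259

End-effector x-axis (col 0 of R) = (-0.9659,0.2588,0.0000)
R[1][0] = 0.2588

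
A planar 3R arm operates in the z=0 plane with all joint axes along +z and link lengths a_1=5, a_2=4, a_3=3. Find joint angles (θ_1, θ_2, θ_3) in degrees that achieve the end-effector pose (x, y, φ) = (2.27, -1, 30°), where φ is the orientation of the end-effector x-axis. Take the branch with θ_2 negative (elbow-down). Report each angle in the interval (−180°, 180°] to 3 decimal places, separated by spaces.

wrist centre = target − a_3·(cos φ, sin φ) = (-0.3281, -2.5000)
cos θ_2 = (6.3576−5²−4²)/(2·5·4) = -0.8661; θ_2 = -150.0039° (elbow-down)
β = atan2(-2.5000,-0.3281) = -97.4762°; ψ = atan2(-1.9998,1.5358) = -52.4768°
θ_1 = β − ψ = -44.9995°
θ_3 = φ − θ_1 − θ_2 = -134.9967° (wrapped to (-180°,180°])

-44.999 -150.004 -134.997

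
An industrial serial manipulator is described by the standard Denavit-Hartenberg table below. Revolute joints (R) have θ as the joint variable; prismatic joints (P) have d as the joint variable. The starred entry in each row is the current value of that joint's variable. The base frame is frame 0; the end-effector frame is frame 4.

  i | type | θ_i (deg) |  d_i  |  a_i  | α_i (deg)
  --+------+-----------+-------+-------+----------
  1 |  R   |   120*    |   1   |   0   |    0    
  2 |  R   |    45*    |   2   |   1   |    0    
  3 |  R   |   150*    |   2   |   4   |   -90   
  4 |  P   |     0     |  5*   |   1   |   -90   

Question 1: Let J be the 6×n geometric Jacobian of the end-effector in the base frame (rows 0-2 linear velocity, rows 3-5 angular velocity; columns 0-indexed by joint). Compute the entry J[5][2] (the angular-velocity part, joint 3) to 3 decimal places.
1.000

axis z_2 = (0.0000,0.0000,1.0000); lever o_n−o_2 = (7.0711,-0.0000,2.0000)
cross product → J_v[:, 2] = (0.0000,7.0711,-0.0000)
J_ω[:, 2] = z_2
entry J[5][2] = 1.0000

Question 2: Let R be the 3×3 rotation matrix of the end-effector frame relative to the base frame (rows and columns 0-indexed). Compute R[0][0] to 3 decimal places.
0.707

End-effector x-axis (col 0 of R) = (0.7071,-0.7071,0.0000)
R[0][0] = 0.7071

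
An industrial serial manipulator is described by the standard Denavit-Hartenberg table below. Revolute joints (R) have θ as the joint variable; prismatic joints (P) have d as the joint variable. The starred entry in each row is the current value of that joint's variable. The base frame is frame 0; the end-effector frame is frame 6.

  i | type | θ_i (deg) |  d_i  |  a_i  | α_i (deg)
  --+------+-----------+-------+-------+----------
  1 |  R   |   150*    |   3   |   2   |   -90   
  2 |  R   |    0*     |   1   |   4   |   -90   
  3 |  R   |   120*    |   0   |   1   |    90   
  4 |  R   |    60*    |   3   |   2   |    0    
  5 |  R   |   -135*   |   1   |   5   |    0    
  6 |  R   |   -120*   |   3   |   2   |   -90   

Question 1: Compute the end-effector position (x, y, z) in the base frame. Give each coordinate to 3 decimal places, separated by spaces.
-8.016 8.877 5.580

after link 1: o_1 = (-1.7321, 1.0000, 3.0000)
after link 2: o_2 = (-5.6962, 2.1340, 3.0000)
after link 3: o_3 = (-4.8301, 2.6340, 3.0000)
after link 4: o_4 = (-5.4641, 5.7321, 1.2679)
after link 5: o_5 = (-4.8434, 7.2451, 6.0976)
after link 6: o_6 = (-8.0164, 8.8773, 5.5799)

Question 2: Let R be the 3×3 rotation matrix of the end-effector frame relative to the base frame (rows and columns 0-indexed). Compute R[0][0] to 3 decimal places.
End-effector x-axis (col 0 of R) = (-0.8365,-0.4830,-0.2588)
R[0][0] = -0.8365

-0.837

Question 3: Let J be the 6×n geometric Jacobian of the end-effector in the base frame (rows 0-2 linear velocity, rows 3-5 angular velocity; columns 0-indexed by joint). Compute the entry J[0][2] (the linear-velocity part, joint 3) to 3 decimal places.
6.743

axis z_2 = (-0.0000,-0.0000,-1.0000); lever o_n−o_2 = (-2.3203,6.7433,2.5799)
cross product → J_v[:, 2] = (6.7433,2.3203,-0.0000)
J_ω[:, 2] = z_2
entry J[0][2] = 6.7433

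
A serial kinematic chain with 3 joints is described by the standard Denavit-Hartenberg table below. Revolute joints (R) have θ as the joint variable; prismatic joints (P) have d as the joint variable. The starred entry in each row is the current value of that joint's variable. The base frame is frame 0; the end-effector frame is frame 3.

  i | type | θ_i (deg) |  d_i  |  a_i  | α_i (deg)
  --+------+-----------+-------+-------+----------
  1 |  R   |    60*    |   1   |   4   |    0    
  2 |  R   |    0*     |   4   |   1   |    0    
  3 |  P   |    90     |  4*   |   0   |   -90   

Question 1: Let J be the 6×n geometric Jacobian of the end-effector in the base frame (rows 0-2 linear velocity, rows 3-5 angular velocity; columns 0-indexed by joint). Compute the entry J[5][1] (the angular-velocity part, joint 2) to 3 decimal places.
1.000

axis z_1 = (0.0000,0.0000,1.0000); lever o_n−o_1 = (0.5000,0.8660,8.0000)
cross product → J_v[:, 1] = (-0.8660,0.5000,0.0000)
J_ω[:, 1] = z_1
entry J[5][1] = 1.0000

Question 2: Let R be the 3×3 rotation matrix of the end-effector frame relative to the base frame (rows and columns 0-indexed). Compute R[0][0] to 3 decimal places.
End-effector x-axis (col 0 of R) = (-0.8660,0.5000,0.0000)
R[0][0] = -0.8660

-0.866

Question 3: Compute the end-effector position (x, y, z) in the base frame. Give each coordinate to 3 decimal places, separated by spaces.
2.500 4.330 9.000

after link 1: o_1 = (2.0000, 3.4641, 1.0000)
after link 2: o_2 = (2.5000, 4.3301, 5.0000)
after link 3: o_3 = (2.5000, 4.3301, 9.0000)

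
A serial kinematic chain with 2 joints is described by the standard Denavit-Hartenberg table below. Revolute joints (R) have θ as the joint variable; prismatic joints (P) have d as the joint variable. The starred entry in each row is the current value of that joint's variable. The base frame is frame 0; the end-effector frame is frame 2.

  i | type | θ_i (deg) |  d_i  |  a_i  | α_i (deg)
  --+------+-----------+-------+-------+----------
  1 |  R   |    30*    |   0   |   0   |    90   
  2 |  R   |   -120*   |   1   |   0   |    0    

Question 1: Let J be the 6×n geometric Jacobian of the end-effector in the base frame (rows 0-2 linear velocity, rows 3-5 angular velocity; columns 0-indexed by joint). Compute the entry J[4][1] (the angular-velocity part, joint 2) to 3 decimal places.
axis z_1 = (0.5000,-0.8660,0.0000); lever o_n−o_1 = (0.5000,-0.8660,0.0000)
cross product → J_v[:, 1] = (0.0000,0.0000,0.0000)
J_ω[:, 1] = z_1
entry J[4][1] = -0.8660

-0.866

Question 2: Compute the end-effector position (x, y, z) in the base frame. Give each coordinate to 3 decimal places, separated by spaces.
0.500 -0.866 0.000

after link 1: o_1 = (0.0000, 0.0000, 0.0000)
after link 2: o_2 = (0.5000, -0.8660, 0.0000)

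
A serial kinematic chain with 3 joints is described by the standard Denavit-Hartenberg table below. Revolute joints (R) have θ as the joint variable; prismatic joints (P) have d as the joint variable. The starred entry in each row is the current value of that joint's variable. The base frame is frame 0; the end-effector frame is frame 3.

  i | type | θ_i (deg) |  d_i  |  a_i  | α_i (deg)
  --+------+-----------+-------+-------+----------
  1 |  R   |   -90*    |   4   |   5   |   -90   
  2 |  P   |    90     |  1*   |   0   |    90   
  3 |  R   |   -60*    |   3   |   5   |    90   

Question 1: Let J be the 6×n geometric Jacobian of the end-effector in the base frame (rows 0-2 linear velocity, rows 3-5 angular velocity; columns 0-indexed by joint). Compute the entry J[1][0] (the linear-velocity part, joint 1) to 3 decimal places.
-3.330

axis z_0 = ẑ; lever o_n−o_0 = (-3.3301,-8.0000,1.5000)
cross product → J_v[:, 0] = (8.0000,-3.3301,0.0000)
J_ω[:, 0] = z_0
entry J[1][0] = -3.3301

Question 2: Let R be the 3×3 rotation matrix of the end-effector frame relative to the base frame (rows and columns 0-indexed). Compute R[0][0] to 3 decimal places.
-0.866

End-effector x-axis (col 0 of R) = (-0.8660,-0.0000,-0.5000)
R[0][0] = -0.8660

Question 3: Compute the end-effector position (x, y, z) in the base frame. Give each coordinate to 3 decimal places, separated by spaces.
after link 1: o_1 = (0.0000, -5.0000, 4.0000)
after link 2: o_2 = (1.0000, -5.0000, 4.0000)
after link 3: o_3 = (-3.3301, -8.0000, 1.5000)

-3.330 -8.000 1.500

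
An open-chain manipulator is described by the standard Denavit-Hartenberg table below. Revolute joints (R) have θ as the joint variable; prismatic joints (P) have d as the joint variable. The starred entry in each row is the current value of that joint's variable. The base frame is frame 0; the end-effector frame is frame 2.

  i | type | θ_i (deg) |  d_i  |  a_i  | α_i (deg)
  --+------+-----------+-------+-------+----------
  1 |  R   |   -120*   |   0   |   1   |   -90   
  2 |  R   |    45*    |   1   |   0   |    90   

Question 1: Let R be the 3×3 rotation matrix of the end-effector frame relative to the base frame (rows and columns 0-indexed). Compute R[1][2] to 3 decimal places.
End-effector z-axis (col 2 of R) = (-0.3536,-0.6124,0.7071)
R[1][2] = -0.6124

-0.612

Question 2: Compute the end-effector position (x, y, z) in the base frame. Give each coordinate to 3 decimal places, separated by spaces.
0.366 -1.366 0.000

after link 1: o_1 = (-0.5000, -0.8660, 0.0000)
after link 2: o_2 = (0.3660, -1.3660, 0.0000)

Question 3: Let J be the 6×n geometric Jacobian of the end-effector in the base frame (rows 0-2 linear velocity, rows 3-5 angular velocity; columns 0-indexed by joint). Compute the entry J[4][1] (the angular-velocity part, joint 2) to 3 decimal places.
-0.500

axis z_1 = (0.8660,-0.5000,0.0000); lever o_n−o_1 = (0.8660,-0.5000,0.0000)
cross product → J_v[:, 1] = (-0.0000,0.0000,0.0000)
J_ω[:, 1] = z_1
entry J[4][1] = -0.5000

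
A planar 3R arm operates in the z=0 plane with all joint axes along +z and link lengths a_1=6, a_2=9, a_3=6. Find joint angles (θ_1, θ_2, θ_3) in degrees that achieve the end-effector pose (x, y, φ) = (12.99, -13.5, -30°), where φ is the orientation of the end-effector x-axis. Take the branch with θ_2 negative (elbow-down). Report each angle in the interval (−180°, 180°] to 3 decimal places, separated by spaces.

-16.825 -60.004 46.829

wrist centre = target − a_3·(cos φ, sin φ) = (7.7938, -10.5000)
cos θ_2 = (170.9941−6²−9²)/(2·6·9) = 0.4999; θ_2 = -60.0036° (elbow-down)
β = atan2(-10.5000,7.7938) = -53.4146°; ψ = atan2(-7.7945,10.4995) = -36.5891°
θ_1 = β − ψ = -16.8255°
θ_3 = φ − θ_1 − θ_2 = 46.8291° (wrapped to (-180°,180°])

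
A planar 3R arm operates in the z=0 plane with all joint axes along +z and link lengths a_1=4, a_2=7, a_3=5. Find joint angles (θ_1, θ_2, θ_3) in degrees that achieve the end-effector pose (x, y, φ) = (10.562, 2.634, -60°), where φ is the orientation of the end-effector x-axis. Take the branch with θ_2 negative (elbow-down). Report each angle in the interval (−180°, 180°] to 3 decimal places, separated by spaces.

wrist centre = target − a_3·(cos φ, sin φ) = (8.0620, 6.9641)
cos θ_2 = (113.4949−4²−7²)/(2·4·7) = 0.8660; θ_2 = -30.0051° (elbow-down)
β = atan2(6.9641,8.0620) = 40.8212°; ψ = atan2(-3.5005,10.0619) = -19.1829°
θ_1 = β − ψ = 60.0040°
θ_3 = φ − θ_1 − θ_2 = -89.9989° (wrapped to (-180°,180°])

60.004 -30.005 -89.999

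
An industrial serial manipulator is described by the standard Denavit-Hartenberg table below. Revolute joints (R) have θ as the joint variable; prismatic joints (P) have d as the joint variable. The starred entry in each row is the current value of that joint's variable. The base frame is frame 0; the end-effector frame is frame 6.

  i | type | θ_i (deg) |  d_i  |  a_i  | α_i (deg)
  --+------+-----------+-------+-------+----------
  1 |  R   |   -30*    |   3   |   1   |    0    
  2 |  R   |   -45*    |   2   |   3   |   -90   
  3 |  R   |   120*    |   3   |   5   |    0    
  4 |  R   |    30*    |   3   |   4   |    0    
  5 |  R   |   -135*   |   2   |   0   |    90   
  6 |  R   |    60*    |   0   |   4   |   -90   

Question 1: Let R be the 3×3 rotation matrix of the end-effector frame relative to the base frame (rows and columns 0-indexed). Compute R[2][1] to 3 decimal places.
End-effector y-axis (col 1 of R) = (-0.0670,0.2500,-0.9659)
R[2][1] = -0.9659

-0.966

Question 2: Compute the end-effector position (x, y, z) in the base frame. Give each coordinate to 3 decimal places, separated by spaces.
11.672 3.464 -1.848

after link 1: o_1 = (0.8660, -0.5000, 3.0000)
after link 2: o_2 = (1.6425, -3.3978, 5.0000)
after link 3: o_3 = (3.8932, -0.2065, 0.6699)
after link 4: o_4 = (5.8944, 3.9160, -1.3301)
after link 5: o_5 = (7.8263, 4.4337, -1.3301)
after link 6: o_6 = (11.6723, 3.4642, -1.8478)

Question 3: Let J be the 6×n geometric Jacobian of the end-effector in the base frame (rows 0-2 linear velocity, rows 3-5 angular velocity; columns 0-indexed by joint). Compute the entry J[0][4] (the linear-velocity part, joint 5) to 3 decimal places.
-0.134

axis z_4 = (0.9659,0.2588,0.0000); lever o_n−o_4 = (5.7779,-0.4518,-0.5176)
cross product → J_v[:, 4] = (-0.1340,0.5000,-1.9319)
J_ω[:, 4] = z_4
entry J[0][4] = -0.1340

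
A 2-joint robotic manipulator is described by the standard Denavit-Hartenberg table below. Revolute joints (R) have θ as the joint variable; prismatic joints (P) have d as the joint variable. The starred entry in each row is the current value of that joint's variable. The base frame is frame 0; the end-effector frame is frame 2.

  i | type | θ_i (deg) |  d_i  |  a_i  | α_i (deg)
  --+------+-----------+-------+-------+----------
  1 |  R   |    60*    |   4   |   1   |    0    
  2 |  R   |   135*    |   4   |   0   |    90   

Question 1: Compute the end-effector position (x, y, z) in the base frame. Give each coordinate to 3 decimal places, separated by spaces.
after link 1: o_1 = (0.5000, 0.8660, 4.0000)
after link 2: o_2 = (0.5000, 0.8660, 8.0000)

0.500 0.866 8.000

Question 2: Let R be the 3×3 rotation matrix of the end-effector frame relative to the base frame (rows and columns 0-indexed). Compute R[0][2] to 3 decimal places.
-0.259

End-effector z-axis (col 2 of R) = (-0.2588,0.9659,0.0000)
R[0][2] = -0.2588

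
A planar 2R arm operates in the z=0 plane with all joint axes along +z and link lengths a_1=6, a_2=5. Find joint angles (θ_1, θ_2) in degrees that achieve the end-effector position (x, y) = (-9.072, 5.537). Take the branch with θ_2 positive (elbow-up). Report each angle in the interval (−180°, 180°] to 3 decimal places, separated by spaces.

134.996 30.004

cos θ_2 = (112.9596−6²−5²)/(2·6·5) = 0.8660; θ_2 = 30.0038° (elbow-up)
β = atan2(5.5370,-9.0720) = 148.6026°; ψ = atan2(2.5003,10.3300) = 13.6063°
θ_1 = β − ψ = 134.9963°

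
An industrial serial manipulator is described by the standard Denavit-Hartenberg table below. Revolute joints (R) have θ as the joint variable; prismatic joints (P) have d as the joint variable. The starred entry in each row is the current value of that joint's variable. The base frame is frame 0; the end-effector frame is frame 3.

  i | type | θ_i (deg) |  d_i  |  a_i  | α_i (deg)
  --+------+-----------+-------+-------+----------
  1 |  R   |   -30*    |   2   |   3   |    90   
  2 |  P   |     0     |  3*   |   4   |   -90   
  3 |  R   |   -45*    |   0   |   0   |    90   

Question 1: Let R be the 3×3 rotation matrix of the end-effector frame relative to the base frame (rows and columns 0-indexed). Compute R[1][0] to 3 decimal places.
-0.966

End-effector x-axis (col 0 of R) = (0.2588,-0.9659,0.0000)
R[1][0] = -0.9659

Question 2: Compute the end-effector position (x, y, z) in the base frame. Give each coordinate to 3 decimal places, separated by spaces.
4.562 -6.098 2.000

after link 1: o_1 = (2.5981, -1.5000, 2.0000)
after link 2: o_2 = (4.5622, -6.0981, 2.0000)
after link 3: o_3 = (4.5622, -6.0981, 2.0000)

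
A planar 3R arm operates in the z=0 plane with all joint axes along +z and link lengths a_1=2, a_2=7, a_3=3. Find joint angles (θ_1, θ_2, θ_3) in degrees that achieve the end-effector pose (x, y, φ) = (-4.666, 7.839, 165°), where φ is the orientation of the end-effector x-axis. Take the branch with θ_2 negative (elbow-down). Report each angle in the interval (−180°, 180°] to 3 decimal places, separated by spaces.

178.099 -89.987 76.888

wrist centre = target − a_3·(cos φ, sin φ) = (-1.7682, 7.0625)
cos θ_2 = (53.0061−2²−7²)/(2·2·7) = 0.0002; θ_2 = -89.9875° (elbow-down)
β = atan2(7.0625,-1.7682) = 104.0560°; ψ = atan2(-7.0000,2.0015) = -74.0430°
θ_1 = β − ψ = 178.0990°
θ_3 = φ − θ_1 − θ_2 = 76.8885° (wrapped to (-180°,180°])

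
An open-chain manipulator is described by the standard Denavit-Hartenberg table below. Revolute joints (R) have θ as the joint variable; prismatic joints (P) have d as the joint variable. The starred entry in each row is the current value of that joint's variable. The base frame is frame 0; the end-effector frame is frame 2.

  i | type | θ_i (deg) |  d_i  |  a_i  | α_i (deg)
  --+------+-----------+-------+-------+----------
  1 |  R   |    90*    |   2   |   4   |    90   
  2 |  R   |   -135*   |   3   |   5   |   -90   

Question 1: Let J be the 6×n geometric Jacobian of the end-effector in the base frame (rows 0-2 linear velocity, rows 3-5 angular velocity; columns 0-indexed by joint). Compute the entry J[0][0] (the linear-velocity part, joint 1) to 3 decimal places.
-0.464

axis z_0 = ẑ; lever o_n−o_0 = (3.0000,0.4645,-1.5355)
cross product → J_v[:, 0] = (-0.4645,3.0000,0.0000)
J_ω[:, 0] = z_0
entry J[0][0] = -0.4645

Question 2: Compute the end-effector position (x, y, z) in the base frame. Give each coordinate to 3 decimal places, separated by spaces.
3.000 0.464 -1.536

after link 1: o_1 = (0.0000, 4.0000, 2.0000)
after link 2: o_2 = (3.0000, 0.4645, -1.5355)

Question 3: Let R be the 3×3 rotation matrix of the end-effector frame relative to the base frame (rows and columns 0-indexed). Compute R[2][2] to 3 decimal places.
-0.707

End-effector z-axis (col 2 of R) = (0.0000,0.7071,-0.7071)
R[2][2] = -0.7071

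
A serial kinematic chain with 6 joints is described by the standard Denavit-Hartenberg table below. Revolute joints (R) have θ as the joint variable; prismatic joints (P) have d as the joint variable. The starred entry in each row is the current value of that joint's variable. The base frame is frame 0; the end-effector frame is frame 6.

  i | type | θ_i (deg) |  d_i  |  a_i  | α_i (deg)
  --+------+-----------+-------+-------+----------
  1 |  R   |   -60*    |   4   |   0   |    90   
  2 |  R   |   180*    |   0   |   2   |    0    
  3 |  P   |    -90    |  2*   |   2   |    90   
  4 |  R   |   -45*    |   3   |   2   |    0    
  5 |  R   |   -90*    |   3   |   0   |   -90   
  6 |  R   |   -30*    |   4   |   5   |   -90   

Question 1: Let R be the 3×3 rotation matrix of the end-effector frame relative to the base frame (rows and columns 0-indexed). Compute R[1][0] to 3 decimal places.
-0.127

End-effector x-axis (col 0 of R) = (0.7803,-0.1268,-0.6124)
R[1][0] = -0.1268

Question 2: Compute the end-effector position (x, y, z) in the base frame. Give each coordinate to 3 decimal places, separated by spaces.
7.844 -2.977 7.181

after link 1: o_1 = (0.0000, 0.0000, 4.0000)
after link 2: o_2 = (-1.0000, 1.7321, 4.0000)
after link 3: o_3 = (-2.7321, 0.7321, 6.0000)
after link 4: o_4 = (-0.0073, -1.1589, 7.4142)
after link 5: o_5 = (1.4927, -3.7570, 7.4142)
after link 6: o_6 = (7.8438, -2.9769, 7.1808)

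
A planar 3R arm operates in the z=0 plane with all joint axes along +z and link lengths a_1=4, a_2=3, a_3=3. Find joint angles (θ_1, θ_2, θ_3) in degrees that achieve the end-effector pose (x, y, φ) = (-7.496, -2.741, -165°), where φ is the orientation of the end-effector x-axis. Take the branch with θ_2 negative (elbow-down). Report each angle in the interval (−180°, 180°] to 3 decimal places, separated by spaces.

-119.999 -89.993 44.991

wrist centre = target − a_3·(cos φ, sin φ) = (-4.5982, -1.9645)
cos θ_2 = (25.0031−4²−3²)/(2·4·3) = 0.0001; θ_2 = -89.9926° (elbow-down)
β = atan2(-1.9645,-4.5982) = -156.8659°; ψ = atan2(-3.0000,4.0004) = -36.8673°
θ_1 = β − ψ = -119.9987°
θ_3 = φ − θ_1 − θ_2 = 44.9913° (wrapped to (-180°,180°])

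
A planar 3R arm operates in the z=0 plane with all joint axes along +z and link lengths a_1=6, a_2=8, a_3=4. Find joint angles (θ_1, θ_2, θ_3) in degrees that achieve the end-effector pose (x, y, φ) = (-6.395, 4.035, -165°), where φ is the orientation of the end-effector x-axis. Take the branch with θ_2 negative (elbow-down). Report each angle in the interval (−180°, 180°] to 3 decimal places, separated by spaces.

wrist centre = target − a_3·(cos φ, sin φ) = (-2.5313, 5.0703)
cos θ_2 = (32.1152−6²−8²)/(2·6·8) = -0.7071; θ_2 = -135.0022° (elbow-down)
β = atan2(5.0703,-2.5313) = 116.5303°; ψ = atan2(-5.6566,0.3429) = -86.5307°
θ_1 = β − ψ = 203.0610°
θ_3 = φ − θ_1 − θ_2 = 126.9411° (wrapped to (-180°,180°])

-156.939 -135.002 126.941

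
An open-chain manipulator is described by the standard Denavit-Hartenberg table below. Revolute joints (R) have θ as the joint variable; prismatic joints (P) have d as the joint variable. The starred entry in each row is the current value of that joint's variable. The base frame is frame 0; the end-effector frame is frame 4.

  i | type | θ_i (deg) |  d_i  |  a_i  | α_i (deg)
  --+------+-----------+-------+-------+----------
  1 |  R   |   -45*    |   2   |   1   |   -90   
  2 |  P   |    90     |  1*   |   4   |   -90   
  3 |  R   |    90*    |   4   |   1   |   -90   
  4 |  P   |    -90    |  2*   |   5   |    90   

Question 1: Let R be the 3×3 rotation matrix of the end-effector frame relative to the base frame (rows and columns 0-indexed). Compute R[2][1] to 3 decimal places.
End-effector y-axis (col 1 of R) = (-0.0000,-0.0000,1.0000)
R[2][1] = 1.0000

1.000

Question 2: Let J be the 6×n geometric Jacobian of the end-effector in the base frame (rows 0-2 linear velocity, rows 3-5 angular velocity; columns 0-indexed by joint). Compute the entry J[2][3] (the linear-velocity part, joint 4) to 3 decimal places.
1.000

prismatic axis z_3 = (-0.0000,-0.0000,1.0000)
J_v[:, 3] = z_3; J_ω[:, 3] = (0,0,0)
entry J[2][3] = 1.0000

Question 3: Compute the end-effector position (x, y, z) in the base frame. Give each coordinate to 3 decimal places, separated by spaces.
-5.657 5.657 -0.000

after link 1: o_1 = (0.7071, -0.7071, 2.0000)
after link 2: o_2 = (1.4142, 0.0000, -2.0000)
after link 3: o_3 = (-2.1213, 2.1213, -2.0000)
after link 4: o_4 = (-5.6569, 5.6569, -0.0000)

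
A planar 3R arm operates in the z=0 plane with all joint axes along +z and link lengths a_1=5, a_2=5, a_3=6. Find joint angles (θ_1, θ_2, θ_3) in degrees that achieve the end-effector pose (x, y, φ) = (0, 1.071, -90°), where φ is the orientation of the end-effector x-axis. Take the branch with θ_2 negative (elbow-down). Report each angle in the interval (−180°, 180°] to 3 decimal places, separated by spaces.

wrist centre = target − a_3·(cos φ, sin φ) = (-0.0000, 7.0710)
cos θ_2 = (49.9990−5²−5²)/(2·5·5) = -0.0000; θ_2 = -90.0011° (elbow-down)
β = atan2(7.0710,-0.0000) = 90.0000°; ψ = atan2(-5.0000,4.9999) = -45.0005°
θ_1 = β − ψ = 135.0005°
θ_3 = φ − θ_1 − θ_2 = -134.9995° (wrapped to (-180°,180°])

135.001 -90.001 -134.999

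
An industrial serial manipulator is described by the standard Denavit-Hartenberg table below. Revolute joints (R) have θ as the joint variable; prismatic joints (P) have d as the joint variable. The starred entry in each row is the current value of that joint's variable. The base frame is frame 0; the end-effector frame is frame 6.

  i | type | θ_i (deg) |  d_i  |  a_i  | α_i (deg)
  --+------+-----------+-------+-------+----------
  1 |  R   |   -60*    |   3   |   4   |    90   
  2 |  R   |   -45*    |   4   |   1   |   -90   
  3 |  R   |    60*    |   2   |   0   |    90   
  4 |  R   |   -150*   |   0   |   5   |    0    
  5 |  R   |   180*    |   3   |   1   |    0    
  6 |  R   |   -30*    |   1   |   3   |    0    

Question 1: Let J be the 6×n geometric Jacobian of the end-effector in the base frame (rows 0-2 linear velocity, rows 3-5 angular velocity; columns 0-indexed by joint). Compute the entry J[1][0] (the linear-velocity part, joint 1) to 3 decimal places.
axis z_0 = ẑ; lever o_n−o_0 = (-2.0480,-9.2567,0.0075)
cross product → J_v[:, 0] = (9.2567,-2.0480,0.0000)
J_ω[:, 0] = z_0
entry J[1][0] = -2.0480

-2.048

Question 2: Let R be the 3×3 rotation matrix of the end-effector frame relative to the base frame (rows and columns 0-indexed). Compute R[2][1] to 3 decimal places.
End-effector y-axis (col 1 of R) = (0.3536,-0.6124,0.7071)
R[2][1] = 0.7071

0.707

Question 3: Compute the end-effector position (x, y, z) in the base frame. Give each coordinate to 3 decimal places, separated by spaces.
after link 1: o_1 = (2.0000, -3.4641, 3.0000)
after link 2: o_2 = (-1.1105, -6.0765, 2.2929)
after link 3: o_3 = (-0.4034, -7.3012, 3.7071)
after link 4: o_4 = (-5.3004, -6.3195, 3.4703)
after link 5: o_5 = (-4.7015, -8.8568, 1.6805)
after link 6: o_6 = (-2.0480, -9.2567, 0.0075)

-2.048 -9.257 0.007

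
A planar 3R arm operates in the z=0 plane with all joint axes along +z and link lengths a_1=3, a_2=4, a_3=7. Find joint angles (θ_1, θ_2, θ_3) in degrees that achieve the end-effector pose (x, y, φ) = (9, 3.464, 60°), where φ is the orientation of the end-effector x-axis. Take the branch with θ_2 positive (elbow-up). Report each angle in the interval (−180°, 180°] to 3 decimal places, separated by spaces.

wrist centre = target − a_3·(cos φ, sin φ) = (5.5000, -2.5982)
cos θ_2 = (37.0005−3²−4²)/(2·3·4) = 0.5000; θ_2 = 59.9985° (elbow-up)
β = atan2(-2.5982,5.5000) = -25.2859°; ψ = atan2(3.4641,5.0001) = 34.7141°
θ_1 = β − ψ = -60.0000°
θ_3 = φ − θ_1 − θ_2 = 60.0015° (wrapped to (-180°,180°])

-60.000 59.999 60.001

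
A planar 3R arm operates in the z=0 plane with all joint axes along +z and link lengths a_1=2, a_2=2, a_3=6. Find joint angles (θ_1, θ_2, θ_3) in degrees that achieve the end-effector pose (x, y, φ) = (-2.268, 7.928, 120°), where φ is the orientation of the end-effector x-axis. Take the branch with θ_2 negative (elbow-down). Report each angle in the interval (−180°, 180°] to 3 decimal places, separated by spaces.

120.004 -90.008 90.004

wrist centre = target − a_3·(cos φ, sin φ) = (0.7320, 2.7318)
cos θ_2 = (7.9988−2²−2²)/(2·2·2) = -0.0001; θ_2 = -90.0085° (elbow-down)
β = atan2(2.7318,0.7320) = 74.9999°; ψ = atan2(-2.0000,1.9997) = -45.0042°
θ_1 = β − ψ = 120.0042°
θ_3 = φ − θ_1 − θ_2 = 90.0043° (wrapped to (-180°,180°])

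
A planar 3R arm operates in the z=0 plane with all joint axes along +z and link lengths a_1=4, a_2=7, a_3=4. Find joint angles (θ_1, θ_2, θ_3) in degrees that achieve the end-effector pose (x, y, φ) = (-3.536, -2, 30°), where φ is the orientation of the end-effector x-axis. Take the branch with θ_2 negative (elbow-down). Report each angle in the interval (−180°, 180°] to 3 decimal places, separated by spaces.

wrist centre = target − a_3·(cos φ, sin φ) = (-7.0001, -4.0000)
cos θ_2 = (65.0014−4²−7²)/(2·4·7) = 0.0000; θ_2 = -89.9985° (elbow-down)
β = atan2(-4.0000,-7.0001) = -150.2555°; ψ = atan2(-7.0000,4.0002) = -60.2540°
θ_1 = β − ψ = -90.0015°
θ_3 = φ − θ_1 − θ_2 = -150.0000° (wrapped to (-180°,180°])

-90.001 -89.999 -150.000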